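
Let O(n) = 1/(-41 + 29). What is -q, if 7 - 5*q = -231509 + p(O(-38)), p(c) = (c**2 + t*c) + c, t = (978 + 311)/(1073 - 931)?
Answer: -2367028099/51120 ≈ -46303.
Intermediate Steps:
O(n) = -1/12 (O(n) = 1/(-12) = -1/12)
t = 1289/142 ≈ 9.0775
p(c) = c**2 + 1431*c/142 (p(c) = (c**2 + 1289*c/142) + c = c**2 + 1431*c/142)
q = 2367028099/51120 (q = 7/5 - (-231509 + (1/142)*(-1/12)*(1431 + 142*(-1/12)))/5 = 7/5 - (-231509 + (1/142)*(-1/12)*(1431 - 71/6))/5 = 7/5 - (-231509 + (1/142)*(-1/12)*(8515/6))/5 = 7/5 - (-231509 - 8515/10224)/5 = 7/5 - 1/5*(-2366956531/10224) = 7/5 + 2366956531/51120 = 2367028099/51120 ≈ 46303.)
-q = -1*2367028099/51120 = -2367028099/51120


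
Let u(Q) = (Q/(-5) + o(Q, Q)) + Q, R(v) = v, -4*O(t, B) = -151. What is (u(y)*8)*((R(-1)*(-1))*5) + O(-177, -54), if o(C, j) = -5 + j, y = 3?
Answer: 215/4 ≈ 53.750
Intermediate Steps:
O(t, B) = 151/4 (O(t, B) = -1/4*(-151) = 151/4)
u(Q) = -5 + 9*Q/5 (u(Q) = (Q/(-5) + (-5 + Q)) + Q = (Q*(-1/5) + (-5 + Q)) + Q = (-Q/5 + (-5 + Q)) + Q = (-5 + 4*Q/5) + Q = -5 + 9*Q/5)
(u(y)*8)*((R(-1)*(-1))*5) + O(-177, -54) = ((-5 + (9/5)*3)*8)*(-1*(-1)*5) + 151/4 = ((-5 + 27/5)*8)*(1*5) + 151/4 = ((2/5)*8)*5 + 151/4 = (16/5)*5 + 151/4 = 16 + 151/4 = 215/4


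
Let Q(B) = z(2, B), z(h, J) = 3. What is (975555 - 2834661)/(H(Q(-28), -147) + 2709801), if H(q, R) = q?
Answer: -309851/451634 ≈ -0.68607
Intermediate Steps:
Q(B) = 3
(975555 - 2834661)/(H(Q(-28), -147) + 2709801) = (975555 - 2834661)/(3 + 2709801) = -1859106/2709804 = -1859106*1/2709804 = -309851/451634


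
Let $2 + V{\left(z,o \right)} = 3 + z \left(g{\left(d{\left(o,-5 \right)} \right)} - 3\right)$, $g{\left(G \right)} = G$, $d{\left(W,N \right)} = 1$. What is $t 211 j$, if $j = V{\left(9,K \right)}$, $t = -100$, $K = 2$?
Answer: $358700$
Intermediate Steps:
$V{\left(z,o \right)} = 1 - 2 z$ ($V{\left(z,o \right)} = -2 + \left(3 + z \left(1 - 3\right)\right) = -2 + \left(3 + z \left(-2\right)\right) = -2 - \left(-3 + 2 z\right) = 1 - 2 z$)
$j = -17$ ($j = 1 - 18 = -17$)
$t 211 j = \left(-100\right) 211 \left(-17\right) = \left(-21100\right) \left(-17\right) = 358700$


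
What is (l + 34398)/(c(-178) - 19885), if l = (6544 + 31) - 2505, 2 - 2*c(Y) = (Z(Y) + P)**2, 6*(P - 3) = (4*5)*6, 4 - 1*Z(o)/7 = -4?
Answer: -76936/46009 ≈ -1.6722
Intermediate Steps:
Z(o) = 56 (Z(o) = 28 - 7*(-4) = 28 + 28 = 56)
P = 23 (P = 3 + ((4*5)*6)/6 = 3 + (20*6)/6 = 3 + (1/6)*120 = 3 + 20 = 23)
c(Y) = -6239/2 (c(Y) = 1 - (56 + 23)**2/2 = 1 - 1/2*79**2 = 1 - 1/2*6241 = 1 - 6241/2 = -6239/2)
l = 4070 (l = 6575 - 2505 = 4070)
(l + 34398)/(c(-178) - 19885) = (4070 + 34398)/(-6239/2 - 19885) = 38468/(-46009/2) = 38468*(-2/46009) = -76936/46009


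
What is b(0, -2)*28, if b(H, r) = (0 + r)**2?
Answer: 112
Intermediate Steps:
b(H, r) = r**2
b(0, -2)*28 = (-2)**2*28 = 4*28 = 112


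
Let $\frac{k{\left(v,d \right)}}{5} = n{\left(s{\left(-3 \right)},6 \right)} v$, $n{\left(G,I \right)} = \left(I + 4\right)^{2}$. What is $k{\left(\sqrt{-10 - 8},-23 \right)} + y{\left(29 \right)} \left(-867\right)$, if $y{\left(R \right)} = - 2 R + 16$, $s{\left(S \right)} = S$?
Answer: $36414 + 1500 i \sqrt{2} \approx 36414.0 + 2121.3 i$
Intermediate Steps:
$y{\left(R \right)} = 16 - 2 R$
$n{\left(G,I \right)} = \left(4 + I\right)^{2}$
$k{\left(v,d \right)} = 500 v$ ($k{\left(v,d \right)} = 5 \left(4 + 6\right)^{2} v = 5 \cdot 10^{2} v = 5 \cdot 100 v = 500 v$)
$k{\left(\sqrt{-10 - 8},-23 \right)} + y{\left(29 \right)} \left(-867\right) = 500 \sqrt{-10 - 8} + \left(16 - 58\right) \left(-867\right) = 500 \sqrt{-18} + \left(16 - 58\right) \left(-867\right) = 500 \cdot 3 i \sqrt{2} - -36414 = 1500 i \sqrt{2} + 36414 = 36414 + 1500 i \sqrt{2}$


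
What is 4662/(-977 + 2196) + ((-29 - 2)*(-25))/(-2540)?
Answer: 2179351/619252 ≈ 3.5193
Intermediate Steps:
4662/(-977 + 2196) + ((-29 - 2)*(-25))/(-2540) = 4662/1219 - 31*(-25)*(-1/2540) = 4662*(1/1219) + 775*(-1/2540) = 4662/1219 - 155/508 = 2179351/619252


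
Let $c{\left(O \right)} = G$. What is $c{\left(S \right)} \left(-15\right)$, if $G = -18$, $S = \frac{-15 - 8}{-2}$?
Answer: $270$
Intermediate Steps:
$S = \frac{23}{2}$ ($S = \left(-15 - 8\right) \left(- \frac{1}{2}\right) = \left(-23\right) \left(- \frac{1}{2}\right) = \frac{23}{2} \approx 11.5$)
$c{\left(O \right)} = -18$
$c{\left(S \right)} \left(-15\right) = \left(-18\right) \left(-15\right) = 270$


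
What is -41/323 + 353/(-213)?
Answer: -122752/68799 ≈ -1.7842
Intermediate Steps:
-41/323 + 353/(-213) = -41*1/323 + 353*(-1/213) = -41/323 - 353/213 = -122752/68799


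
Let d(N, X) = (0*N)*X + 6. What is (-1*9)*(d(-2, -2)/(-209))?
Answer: 54/209 ≈ 0.25837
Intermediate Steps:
d(N, X) = 6 (d(N, X) = 0*X + 6 = 0 + 6 = 6)
(-1*9)*(d(-2, -2)/(-209)) = (-1*9)*(6/(-209)) = -(-9)*6/209 = -9*(-6/209) = 54/209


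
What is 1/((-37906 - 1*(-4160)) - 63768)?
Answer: -1/97514 ≈ -1.0255e-5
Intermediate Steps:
1/((-37906 - 1*(-4160)) - 63768) = 1/((-37906 + 4160) - 63768) = 1/(-33746 - 63768) = 1/(-97514) = -1/97514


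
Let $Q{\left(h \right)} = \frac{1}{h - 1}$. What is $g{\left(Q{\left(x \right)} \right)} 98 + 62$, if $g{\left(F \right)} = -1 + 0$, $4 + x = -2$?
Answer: $-36$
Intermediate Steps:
$x = -6$ ($x = -4 - 2 = -6$)
$Q{\left(h \right)} = \frac{1}{-1 + h}$
$g{\left(F \right)} = -1$
$g{\left(Q{\left(x \right)} \right)} 98 + 62 = \left(-1\right) 98 + 62 = -98 + 62 = -36$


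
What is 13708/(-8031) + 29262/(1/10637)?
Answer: 2499728195006/8031 ≈ 3.1126e+8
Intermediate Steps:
13708/(-8031) + 29262/(1/10637) = 13708*(-1/8031) + 29262/(1/10637) = -13708/8031 + 29262*10637 = -13708/8031 + 311259894 = 2499728195006/8031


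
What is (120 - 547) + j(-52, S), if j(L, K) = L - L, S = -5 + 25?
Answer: -427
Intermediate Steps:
S = 20
j(L, K) = 0
(120 - 547) + j(-52, S) = (120 - 547) + 0 = -427 + 0 = -427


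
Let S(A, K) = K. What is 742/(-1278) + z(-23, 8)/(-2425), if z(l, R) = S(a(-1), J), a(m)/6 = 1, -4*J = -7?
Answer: -3603173/6198300 ≈ -0.58132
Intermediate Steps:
J = 7/4 (J = -¼*(-7) = 7/4 ≈ 1.7500)
a(m) = 6 (a(m) = 6*1 = 6)
z(l, R) = 7/4
742/(-1278) + z(-23, 8)/(-2425) = 742/(-1278) + (7/4)/(-2425) = 742*(-1/1278) + (7/4)*(-1/2425) = -371/639 - 7/9700 = -3603173/6198300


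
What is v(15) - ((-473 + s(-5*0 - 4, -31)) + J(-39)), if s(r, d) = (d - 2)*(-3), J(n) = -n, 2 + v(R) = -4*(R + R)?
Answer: 213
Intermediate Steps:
v(R) = -2 - 8*R (v(R) = -2 - 4*(R + R) = -2 - 8*R)
s(r, d) = 6 - 3*d (s(r, d) = (-2 + d)*(-3) = 6 - 3*d)
v(15) - ((-473 + s(-5*0 - 4, -31)) + J(-39)) = (-2 - 8*15) - ((-473 + (6 - 3*(-31))) - 1*(-39)) = (-2 - 120) - ((-473 + (6 + 93)) + 39) = -122 - ((-473 + 99) + 39) = -122 - (-374 + 39) = -122 - 1*(-335) = -122 + 335 = 213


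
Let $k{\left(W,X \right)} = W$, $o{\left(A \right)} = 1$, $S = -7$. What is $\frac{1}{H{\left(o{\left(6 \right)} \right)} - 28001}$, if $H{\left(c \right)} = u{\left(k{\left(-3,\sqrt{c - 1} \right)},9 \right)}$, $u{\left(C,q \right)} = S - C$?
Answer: $- \frac{1}{28005} \approx -3.5708 \cdot 10^{-5}$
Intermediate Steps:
$u{\left(C,q \right)} = -7 - C$
$H{\left(c \right)} = -4$ ($H{\left(c \right)} = -7 - -3 = -7 + 3 = -4$)
$\frac{1}{H{\left(o{\left(6 \right)} \right)} - 28001} = \frac{1}{-4 - 28001} = \frac{1}{-28005} = - \frac{1}{28005}$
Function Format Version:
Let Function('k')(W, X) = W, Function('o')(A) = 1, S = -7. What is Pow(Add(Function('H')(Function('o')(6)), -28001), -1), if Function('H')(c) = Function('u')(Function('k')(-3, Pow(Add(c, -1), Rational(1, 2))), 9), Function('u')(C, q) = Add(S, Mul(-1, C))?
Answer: Rational(-1, 28005) ≈ -3.5708e-5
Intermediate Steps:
Function('u')(C, q) = Add(-7, Mul(-1, C))
Function('H')(c) = -4 (Function('H')(c) = Add(-7, Mul(-1, -3)) = Add(-7, 3) = -4)
Pow(Add(Function('H')(Function('o')(6)), -28001), -1) = Pow(Add(-4, -28001), -1) = Pow(-28005, -1) = Rational(-1, 28005)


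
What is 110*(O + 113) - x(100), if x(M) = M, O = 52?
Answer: 18050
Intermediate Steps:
110*(O + 113) - x(100) = 110*(52 + 113) - 1*100 = 110*165 - 100 = 18150 - 100 = 18050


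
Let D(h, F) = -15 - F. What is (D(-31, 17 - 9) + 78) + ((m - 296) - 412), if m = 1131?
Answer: 478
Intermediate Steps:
(D(-31, 17 - 9) + 78) + ((m - 296) - 412) = ((-15 - (17 - 9)) + 78) + ((1131 - 296) - 412) = ((-15 - 1*8) + 78) + (835 - 412) = ((-15 - 8) + 78) + 423 = (-23 + 78) + 423 = 55 + 423 = 478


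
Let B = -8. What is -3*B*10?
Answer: 240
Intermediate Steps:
-3*B*10 = -3*(-8)*10 = 24*10 = 240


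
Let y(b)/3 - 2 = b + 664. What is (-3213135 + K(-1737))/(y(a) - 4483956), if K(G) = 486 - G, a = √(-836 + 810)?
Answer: 20500246048/28615309849 + 178384*I*√26/371999028037 ≈ 0.71641 + 2.4451e-6*I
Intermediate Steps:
a = I*√26 (a = √(-26) = I*√26 ≈ 5.099*I)
y(b) = 1998 + 3*b (y(b) = 6 + 3*(b + 664) = 6 + 3*(664 + b) = 6 + (1992 + 3*b) = 1998 + 3*b)
(-3213135 + K(-1737))/(y(a) - 4483956) = (-3213135 + (486 - 1*(-1737)))/((1998 + 3*(I*√26)) - 4483956) = (-3213135 + (486 + 1737))/((1998 + 3*I*√26) - 4483956) = (-3213135 + 2223)/(-4481958 + 3*I*√26) = -3210912/(-4481958 + 3*I*√26)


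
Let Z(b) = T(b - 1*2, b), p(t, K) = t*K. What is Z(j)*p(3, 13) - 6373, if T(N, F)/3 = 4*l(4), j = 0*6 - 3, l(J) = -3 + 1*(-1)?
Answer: -8245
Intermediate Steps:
l(J) = -4 (l(J) = -3 - 1 = -4)
p(t, K) = K*t
j = -3 (j = 0 - 3 = -3)
T(N, F) = -48 (T(N, F) = 3*(4*(-4)) = 3*(-16) = -48)
Z(b) = -48
Z(j)*p(3, 13) - 6373 = -624*3 - 6373 = -48*39 - 6373 = -1872 - 6373 = -8245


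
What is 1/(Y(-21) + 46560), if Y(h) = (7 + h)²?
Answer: 1/46756 ≈ 2.1388e-5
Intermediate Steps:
1/(Y(-21) + 46560) = 1/((7 - 21)² + 46560) = 1/((-14)² + 46560) = 1/(196 + 46560) = 1/46756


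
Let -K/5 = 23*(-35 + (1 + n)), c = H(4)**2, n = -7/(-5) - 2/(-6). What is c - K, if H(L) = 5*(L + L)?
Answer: -6332/3 ≈ -2110.7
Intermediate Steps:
H(L) = 10*L (H(L) = 5*(2*L) = 10*L)
n = 26/15 (n = -7*(-1/5) - 2*(-1/6) = 7/5 + 1/3 = 26/15 ≈ 1.7333)
c = 1600 (c = (10*4)**2 = 40**2 = 1600)
K = 11132/3 (K = -115*(-35 + (1 + 26/15)) = -115*(-35 + 41/15) = -115*(-484)/15 = -5*(-11132/15) = 11132/3 ≈ 3710.7)
c - K = 1600 - 1*11132/3 = 1600 - 11132/3 = -6332/3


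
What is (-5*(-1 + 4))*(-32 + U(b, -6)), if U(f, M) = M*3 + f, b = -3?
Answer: 795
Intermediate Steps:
U(f, M) = f + 3*M (U(f, M) = 3*M + f = f + 3*M)
(-5*(-1 + 4))*(-32 + U(b, -6)) = (-5*(-1 + 4))*(-32 + (-3 + 3*(-6))) = (-5*3)*(-32 + (-3 - 18)) = -15*(-32 - 21) = -15*(-53) = 795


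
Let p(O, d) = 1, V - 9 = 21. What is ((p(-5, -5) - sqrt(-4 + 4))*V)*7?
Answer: 210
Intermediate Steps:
V = 30 (V = 9 + 21 = 30)
((p(-5, -5) - sqrt(-4 + 4))*V)*7 = ((1 - sqrt(-4 + 4))*30)*7 = ((1 - sqrt(0))*30)*7 = ((1 - 1*0)*30)*7 = ((1 + 0)*30)*7 = (1*30)*7 = 30*7 = 210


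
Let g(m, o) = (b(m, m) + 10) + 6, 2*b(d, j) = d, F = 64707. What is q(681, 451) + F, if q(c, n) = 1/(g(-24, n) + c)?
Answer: 44324296/685 ≈ 64707.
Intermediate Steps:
b(d, j) = d/2
g(m, o) = 16 + m/2 (g(m, o) = (m/2 + 10) + 6 = (10 + m/2) + 6 = 16 + m/2)
q(c, n) = 1/(4 + c) (q(c, n) = 1/((16 + (½)*(-24)) + c) = 1/((16 - 12) + c) = 1/(4 + c))
q(681, 451) + F = 1/(4 + 681) + 64707 = 1/685 + 64707 = 44324296/685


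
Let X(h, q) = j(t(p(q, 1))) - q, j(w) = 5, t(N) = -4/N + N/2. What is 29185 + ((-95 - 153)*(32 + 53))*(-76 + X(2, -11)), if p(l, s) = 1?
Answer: 1293985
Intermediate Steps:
t(N) = N/2 - 4/N (t(N) = -4/N + N*(½) = -4/N + N/2 = N/2 - 4/N)
X(h, q) = 5 - q
29185 + ((-95 - 153)*(32 + 53))*(-76 + X(2, -11)) = 29185 + ((-95 - 153)*(32 + 53))*(-76 + (5 - 1*(-11))) = 29185 + (-248*85)*(-76 + (5 + 11)) = 29185 - 21080*(-76 + 16) = 29185 - 21080*(-60) = 29185 + 1264800 = 1293985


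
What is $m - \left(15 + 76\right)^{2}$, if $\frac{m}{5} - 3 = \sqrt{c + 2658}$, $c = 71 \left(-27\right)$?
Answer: $-8266 + 5 \sqrt{741} \approx -8129.9$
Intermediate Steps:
$c = -1917$
$m = 15 + 5 \sqrt{741}$ ($m = 15 + 5 \sqrt{-1917 + 2658} = 15 + 5 \sqrt{741} \approx 151.11$)
$m - \left(15 + 76\right)^{2} = \left(15 + 5 \sqrt{741}\right) - \left(15 + 76\right)^{2} = \left(15 + 5 \sqrt{741}\right) - 91^{2} = \left(15 + 5 \sqrt{741}\right) - 8281 = -8266 + 5 \sqrt{741}$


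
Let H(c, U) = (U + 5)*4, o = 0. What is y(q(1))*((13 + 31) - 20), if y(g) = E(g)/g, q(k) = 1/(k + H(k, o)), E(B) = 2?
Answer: 1008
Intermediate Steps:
H(c, U) = 20 + 4*U (H(c, U) = (5 + U)*4 = 20 + 4*U)
q(k) = 1/(20 + k) (q(k) = 1/(k + (20 + 4*0)) = 1/(k + (20 + 0)) = 1/(k + 20) = 1/(20 + k))
y(g) = 2/g
y(q(1))*((13 + 31) - 20) = (2/(1/(20 + 1)))*((13 + 31) - 20) = (2/(1/21))*(44 - 20) = (2/(1/21))*24 = (2*21)*24 = 42*24 = 1008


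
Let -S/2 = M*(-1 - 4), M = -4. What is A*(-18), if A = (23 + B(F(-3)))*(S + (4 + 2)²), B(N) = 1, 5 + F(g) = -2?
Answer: 1728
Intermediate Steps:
F(g) = -7 (F(g) = -5 - 2 = -7)
S = -40 (S = -(-8)*(-1 - 4) = -(-8)*(-5) = -2*20 = -40)
A = -96 (A = (23 + 1)*(-40 + (4 + 2)²) = 24*(-40 + 6²) = 24*(-40 + 36) = 24*(-4) = -96)
A*(-18) = -96*(-18) = 1728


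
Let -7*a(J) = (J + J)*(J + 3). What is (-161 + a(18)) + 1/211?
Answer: -56758/211 ≈ -269.00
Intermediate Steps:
a(J) = -2*J*(3 + J)/7 (a(J) = -(J + J)*(J + 3)/7 = -2*J*(3 + J)/7)
(-161 + a(18)) + 1/211 = (-161 - 2/7*18*(3 + 18)) + 1/211 = (-161 - 2/7*18*21) + 1/211 = (-161 - 108) + 1/211 = -269 + 1/211 = -56758/211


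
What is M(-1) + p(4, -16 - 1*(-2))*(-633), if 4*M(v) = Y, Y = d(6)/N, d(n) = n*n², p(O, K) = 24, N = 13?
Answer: -197442/13 ≈ -15188.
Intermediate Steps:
d(n) = n³
Y = 216/13 (Y = 6³/13 = 216*(1/13) = 216/13 ≈ 16.615)
M(v) = 54/13 (M(v) = (¼)*(216/13) = 54/13)
M(-1) + p(4, -16 - 1*(-2))*(-633) = 54/13 + 24*(-633) = 54/13 - 15192 = -197442/13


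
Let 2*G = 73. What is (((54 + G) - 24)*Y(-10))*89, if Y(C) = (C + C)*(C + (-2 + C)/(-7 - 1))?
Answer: 1006145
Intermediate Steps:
G = 73/2 (G = (½)*73 = 73/2 ≈ 36.500)
Y(C) = 2*C*(¼ + 7*C/8) (Y(C) = (2*C)*(C + (-2 + C)/(-8)) = (2*C)*(C + (-2 + C)*(-⅛)) = (2*C)*(C + (¼ - C/8)) = (2*C)*(¼ + 7*C/8) = 2*C*(¼ + 7*C/8))
(((54 + G) - 24)*Y(-10))*89 = (((54 + 73/2) - 24)*((¼)*(-10)*(2 + 7*(-10))))*89 = ((181/2 - 24)*((¼)*(-10)*(2 - 70)))*89 = (133*((¼)*(-10)*(-68))/2)*89 = ((133/2)*170)*89 = 11305*89 = 1006145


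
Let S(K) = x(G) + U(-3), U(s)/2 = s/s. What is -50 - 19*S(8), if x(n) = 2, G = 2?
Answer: -126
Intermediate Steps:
U(s) = 2 (U(s) = 2*(s/s) = 2*1 = 2)
S(K) = 4 (S(K) = 2 + 2 = 4)
-50 - 19*S(8) = -50 - 19*4 = -50 - 76 = -126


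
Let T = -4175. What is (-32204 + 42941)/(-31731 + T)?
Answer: -10737/35906 ≈ -0.29903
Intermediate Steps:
(-32204 + 42941)/(-31731 + T) = (-32204 + 42941)/(-31731 - 4175) = 10737/(-35906) = 10737*(-1/35906) = -10737/35906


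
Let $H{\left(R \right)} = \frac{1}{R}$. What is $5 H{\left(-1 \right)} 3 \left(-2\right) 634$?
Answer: $19020$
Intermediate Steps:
$5 H{\left(-1 \right)} 3 \left(-2\right) 634 = \frac{5}{-1} \cdot 3 \left(-2\right) 634 = 5 \left(-1\right) \left(-6\right) 634 = \left(-5\right) \left(-6\right) 634 = 30 \cdot 634 = 19020$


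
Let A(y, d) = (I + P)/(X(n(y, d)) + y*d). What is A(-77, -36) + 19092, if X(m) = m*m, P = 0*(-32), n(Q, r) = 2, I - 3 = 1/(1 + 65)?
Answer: 3497960071/183216 ≈ 19092.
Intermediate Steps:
I = 199/66 (I = 3 + 1/(1 + 65) = 3 + 1/66 = 199/66 ≈ 3.0152)
P = 0
X(m) = m²
A(y, d) = 199/(66*(4 + d*y)) (A(y, d) = (199/66 + 0)/(2² + y*d) = 199/(66*(4 + d*y)))
A(-77, -36) + 19092 = 199/(66*(4 - 36*(-77))) + 19092 = 199/(66*(4 + 2772)) + 19092 = (199/66)/2776 + 19092 = (199/66)*(1/2776) + 19092 = 199/183216 + 19092 = 3497960071/183216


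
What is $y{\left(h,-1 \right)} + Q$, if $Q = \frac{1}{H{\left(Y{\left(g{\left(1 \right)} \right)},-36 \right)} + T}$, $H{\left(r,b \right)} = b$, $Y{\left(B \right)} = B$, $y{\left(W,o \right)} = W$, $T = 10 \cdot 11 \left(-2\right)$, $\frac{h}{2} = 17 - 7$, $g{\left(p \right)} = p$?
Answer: $\frac{5119}{256} \approx 19.996$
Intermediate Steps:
$h = 20$ ($h = 2 \left(17 - 7\right) = 2 \cdot 10 = 20$)
$T = -220$ ($T = 110 \left(-2\right) = -220$)
$Q = - \frac{1}{256}$ ($Q = \frac{1}{-36 - 220} = \frac{1}{-256} = - \frac{1}{256} \approx -0.0039063$)
$y{\left(h,-1 \right)} + Q = 20 - \frac{1}{256} = \frac{5119}{256}$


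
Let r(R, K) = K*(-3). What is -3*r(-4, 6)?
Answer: 54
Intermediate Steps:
r(R, K) = -3*K
-3*r(-4, 6) = -(-9)*6 = -3*(-18) = 54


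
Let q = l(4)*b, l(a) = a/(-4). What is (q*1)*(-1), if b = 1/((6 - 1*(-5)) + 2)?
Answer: 1/13 ≈ 0.076923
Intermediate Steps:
l(a) = -a/4 (l(a) = a*(-¼) = -a/4)
b = 1/13 (b = 1/((6 + 5) + 2) = 1/(11 + 2) = 1/13 ≈ 0.076923)
q = -1/13 (q = -¼*4*(1/13) = -1*1/13 = -1/13 ≈ -0.076923)
(q*1)*(-1) = -1/13*1*(-1) = -1/13*(-1) = 1/13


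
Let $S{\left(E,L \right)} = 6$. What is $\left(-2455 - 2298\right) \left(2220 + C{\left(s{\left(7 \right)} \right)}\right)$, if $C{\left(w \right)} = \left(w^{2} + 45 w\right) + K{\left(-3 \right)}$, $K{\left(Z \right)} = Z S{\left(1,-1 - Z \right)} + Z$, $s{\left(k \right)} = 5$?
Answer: $-11640097$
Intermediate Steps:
$K{\left(Z \right)} = 7 Z$ ($K{\left(Z \right)} = Z 6 + Z = 6 Z + Z = 7 Z$)
$C{\left(w \right)} = -21 + w^{2} + 45 w$ ($C{\left(w \right)} = \left(w^{2} + 45 w\right) + 7 \left(-3\right) = \left(w^{2} + 45 w\right) - 21 = -21 + w^{2} + 45 w$)
$\left(-2455 - 2298\right) \left(2220 + C{\left(s{\left(7 \right)} \right)}\right) = \left(-2455 - 2298\right) \left(2220 + \left(-21 + 5^{2} + 45 \cdot 5\right)\right) = - 4753 \left(2220 + \left(-21 + 25 + 225\right)\right) = - 4753 \left(2220 + 229\right) = \left(-4753\right) 2449 = -11640097$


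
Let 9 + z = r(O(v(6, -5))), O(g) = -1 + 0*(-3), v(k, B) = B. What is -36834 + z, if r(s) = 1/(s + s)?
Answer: -73687/2 ≈ -36844.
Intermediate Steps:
O(g) = -1 (O(g) = -1 + 0 = -1)
r(s) = 1/(2*s)
z = -19/2 (z = -9 + (1/2)/(-1) = -9 + (1/2)*(-1) = -9 - 1/2 = -19/2 ≈ -9.5000)
-36834 + z = -36834 - 19/2 = -73687/2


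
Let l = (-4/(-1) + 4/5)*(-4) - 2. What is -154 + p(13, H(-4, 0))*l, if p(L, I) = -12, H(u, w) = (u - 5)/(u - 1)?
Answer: 502/5 ≈ 100.40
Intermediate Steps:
H(u, w) = (-5 + u)/(-1 + u)
l = -106/5 (l = (-4*(-1) + 4*(⅕))*(-4) - 2 = (4 + ⅘)*(-4) - 2 = (24/5)*(-4) - 2 = -96/5 - 2 = -106/5 ≈ -21.200)
-154 + p(13, H(-4, 0))*l = -154 - 12*(-106/5) = -154 + 1272/5 = 502/5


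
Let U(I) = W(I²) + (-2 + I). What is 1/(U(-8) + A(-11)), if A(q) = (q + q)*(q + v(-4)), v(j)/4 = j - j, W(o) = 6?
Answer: 1/238 ≈ 0.0042017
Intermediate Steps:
v(j) = 0 (v(j) = 4*(j - j) = 4*0 = 0)
A(q) = 2*q² (A(q) = (q + q)*(q + 0) = (2*q)*q = 2*q²)
U(I) = 4 + I (U(I) = 6 + (-2 + I) = 4 + I)
1/(U(-8) + A(-11)) = 1/((4 - 8) + 2*(-11)²) = 1/(-4 + 2*121) = 1/(-4 + 242) = 1/238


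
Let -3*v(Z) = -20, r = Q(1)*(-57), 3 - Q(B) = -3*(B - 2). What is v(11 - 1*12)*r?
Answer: 0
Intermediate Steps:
Q(B) = -3 + 3*B (Q(B) = 3 - (-3)*(B - 2) = 3 - (-3)*(-2 + B) = 3 - (6 - 3*B) = 3 + (-6 + 3*B) = -3 + 3*B)
r = 0 (r = (-3 + 3*1)*(-57) = (-3 + 3)*(-57) = 0*(-57) = 0)
v(Z) = 20/3 (v(Z) = -1/3*(-20) = 20/3)
v(11 - 1*12)*r = (20/3)*0 = 0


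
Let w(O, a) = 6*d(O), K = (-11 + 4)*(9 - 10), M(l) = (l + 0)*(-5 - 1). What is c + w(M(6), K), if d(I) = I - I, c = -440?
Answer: -440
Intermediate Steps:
d(I) = 0
M(l) = -6*l (M(l) = l*(-6) = -6*l)
K = 7 (K = -7*(-1) = 7)
w(O, a) = 0 (w(O, a) = 6*0 = 0)
c + w(M(6), K) = -440 + 0 = -440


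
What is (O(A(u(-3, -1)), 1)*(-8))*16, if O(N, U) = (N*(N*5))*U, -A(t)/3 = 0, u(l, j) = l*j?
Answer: 0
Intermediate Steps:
u(l, j) = j*l
A(t) = 0 (A(t) = -3*0 = 0)
O(N, U) = 5*U*N**2 (O(N, U) = (N*(5*N))*U = (5*N**2)*U = 5*U*N**2)
(O(A(u(-3, -1)), 1)*(-8))*16 = ((5*1*0**2)*(-8))*16 = ((5*1*0)*(-8))*16 = (0*(-8))*16 = 0*16 = 0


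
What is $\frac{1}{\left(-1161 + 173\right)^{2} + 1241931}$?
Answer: $\frac{1}{2218075} \approx 4.5084 \cdot 10^{-7}$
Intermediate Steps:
$\frac{1}{\left(-1161 + 173\right)^{2} + 1241931} = \frac{1}{\left(-988\right)^{2} + 1241931} = \frac{1}{976144 + 1241931} = \frac{1}{2218075}$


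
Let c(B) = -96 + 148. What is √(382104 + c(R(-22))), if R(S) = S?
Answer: 2*√95539 ≈ 618.19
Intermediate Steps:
c(B) = 52
√(382104 + c(R(-22))) = √(382104 + 52) = √382156 = 2*√95539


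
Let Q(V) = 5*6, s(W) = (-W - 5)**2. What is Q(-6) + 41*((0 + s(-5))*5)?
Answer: 30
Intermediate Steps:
s(W) = (-5 - W)**2
Q(V) = 30
Q(-6) + 41*((0 + s(-5))*5) = 30 + 41*((0 + (5 - 5)**2)*5) = 30 + 41*((0 + 0**2)*5) = 30 + 41*((0 + 0)*5) = 30 + 41*(0*5) = 30 + 41*0 = 30 + 0 = 30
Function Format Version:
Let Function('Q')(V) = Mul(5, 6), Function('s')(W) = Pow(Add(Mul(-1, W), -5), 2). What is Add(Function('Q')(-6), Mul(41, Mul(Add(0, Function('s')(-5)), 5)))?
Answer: 30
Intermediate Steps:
Function('s')(W) = Pow(Add(-5, Mul(-1, W)), 2)
Function('Q')(V) = 30
Add(Function('Q')(-6), Mul(41, Mul(Add(0, Function('s')(-5)), 5))) = Add(30, Mul(41, Mul(Add(0, Pow(Add(5, -5), 2)), 5))) = Add(30, Mul(41, Mul(Add(0, Pow(0, 2)), 5))) = Add(30, Mul(41, Mul(Add(0, 0), 5))) = Add(30, Mul(41, Mul(0, 5))) = Add(30, Mul(41, 0)) = Add(30, 0) = 30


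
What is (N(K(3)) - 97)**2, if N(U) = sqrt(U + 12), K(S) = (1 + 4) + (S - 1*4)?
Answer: 8649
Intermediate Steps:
K(S) = 1 + S (K(S) = 5 + (S - 4) = 5 + (-4 + S) = 1 + S)
N(U) = sqrt(12 + U)
(N(K(3)) - 97)**2 = (sqrt(12 + (1 + 3)) - 97)**2 = (sqrt(12 + 4) - 97)**2 = (sqrt(16) - 97)**2 = (4 - 97)**2 = (-93)**2 = 8649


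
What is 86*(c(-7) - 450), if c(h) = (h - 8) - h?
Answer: -39388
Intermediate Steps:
c(h) = -8 (c(h) = (-8 + h) - h = -8)
86*(c(-7) - 450) = 86*(-8 - 450) = 86*(-458) = -39388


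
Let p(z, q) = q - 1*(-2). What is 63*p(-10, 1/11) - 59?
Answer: 800/11 ≈ 72.727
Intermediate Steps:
p(z, q) = 2 + q (p(z, q) = q + 2 = 2 + q)
63*p(-10, 1/11) - 59 = 63*(2 + 1/11) - 59 = 63*(23/11) - 59 = 1449/11 - 59 = 800/11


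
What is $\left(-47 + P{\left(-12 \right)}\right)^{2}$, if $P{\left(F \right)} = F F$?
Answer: $9409$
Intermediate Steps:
$P{\left(F \right)} = F^{2}$
$\left(-47 + P{\left(-12 \right)}\right)^{2} = \left(-47 + \left(-12\right)^{2}\right)^{2} = \left(-47 + 144\right)^{2} = 97^{2} = 9409$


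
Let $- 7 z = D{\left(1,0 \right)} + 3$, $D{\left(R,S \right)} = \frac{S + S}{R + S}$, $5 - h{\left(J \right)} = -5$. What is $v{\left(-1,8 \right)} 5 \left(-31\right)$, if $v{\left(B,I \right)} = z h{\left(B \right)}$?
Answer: $\frac{4650}{7} \approx 664.29$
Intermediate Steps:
$h{\left(J \right)} = 10$ ($h{\left(J \right)} = 5 - -5 = 5 + 5 = 10$)
$D{\left(R,S \right)} = \frac{2 S}{R + S}$
$z = - \frac{3}{7}$ ($z = - \frac{2 \cdot 0 \frac{1}{1 + 0} + 3}{7} = - \frac{2 \cdot 0 \cdot 1^{-1} + 3}{7} = - \frac{2 \cdot 0 \cdot 1 + 3}{7} = - \frac{0 + 3}{7} = \left(- \frac{1}{7}\right) 3 = - \frac{3}{7} \approx -0.42857$)
$v{\left(B,I \right)} = - \frac{30}{7}$ ($v{\left(B,I \right)} = \left(- \frac{3}{7}\right) 10 = - \frac{30}{7}$)
$v{\left(-1,8 \right)} 5 \left(-31\right) = \left(- \frac{30}{7}\right) 5 \left(-31\right) = \left(- \frac{150}{7}\right) \left(-31\right) = \frac{4650}{7}$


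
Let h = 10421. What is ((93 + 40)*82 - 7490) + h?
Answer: 13837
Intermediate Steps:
((93 + 40)*82 - 7490) + h = ((93 + 40)*82 - 7490) + 10421 = (133*82 - 7490) + 10421 = (10906 - 7490) + 10421 = 3416 + 10421 = 13837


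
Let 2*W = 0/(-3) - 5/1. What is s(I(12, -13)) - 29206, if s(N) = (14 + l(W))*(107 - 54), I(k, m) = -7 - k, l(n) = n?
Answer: -57193/2 ≈ -28597.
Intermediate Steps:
W = -5/2 (W = (0/(-3) - 5/1)/2 = (0*(-⅓) - 5*1)/2 = (0 - 5)/2 = (½)*(-5) = -5/2 ≈ -2.5000)
s(N) = 1219/2 (s(N) = (14 - 5/2)*(107 - 54) = (23/2)*53 = 1219/2)
s(I(12, -13)) - 29206 = 1219/2 - 29206 = -57193/2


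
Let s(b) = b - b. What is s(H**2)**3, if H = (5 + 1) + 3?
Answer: 0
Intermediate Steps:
H = 9 (H = 6 + 3 = 9)
s(b) = 0
s(H**2)**3 = 0**3 = 0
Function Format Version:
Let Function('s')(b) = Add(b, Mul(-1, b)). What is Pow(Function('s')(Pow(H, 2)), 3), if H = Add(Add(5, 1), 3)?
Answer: 0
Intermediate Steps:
H = 9 (H = Add(6, 3) = 9)
Function('s')(b) = 0
Pow(Function('s')(Pow(H, 2)), 3) = Pow(0, 3) = 0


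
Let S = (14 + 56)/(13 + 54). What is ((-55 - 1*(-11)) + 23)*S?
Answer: -1470/67 ≈ -21.940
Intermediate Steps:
S = 70/67 ≈ 1.0448
((-55 - 1*(-11)) + 23)*S = ((-55 - 1*(-11)) + 23)*(70/67) = ((-55 + 11) + 23)*(70/67) = (-44 + 23)*(70/67) = -21*70/67 = -1470/67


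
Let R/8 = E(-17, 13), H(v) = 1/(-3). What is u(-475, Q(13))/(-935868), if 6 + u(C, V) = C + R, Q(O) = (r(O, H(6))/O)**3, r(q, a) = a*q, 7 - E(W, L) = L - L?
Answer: 425/935868 ≈ 0.00045412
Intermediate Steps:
H(v) = -1/3
E(W, L) = 7 (E(W, L) = 7 - (L - L) = 7 - 1*0 = 7 + 0 = 7)
R = 56 (R = 8*7 = 56)
Q(O) = -1/27 (Q(O) = ((-O/3)/O)**3 = (-1/3)**3 = -1/27)
u(C, V) = 50 + C (u(C, V) = -6 + (C + 56) = -6 + (56 + C) = 50 + C)
u(-475, Q(13))/(-935868) = (50 - 475)/(-935868) = -425*(-1/935868) = 425/935868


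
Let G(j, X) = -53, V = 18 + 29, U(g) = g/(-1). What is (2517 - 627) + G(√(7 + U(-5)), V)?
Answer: 1837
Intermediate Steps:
U(g) = -g (U(g) = g*(-1) = -g)
V = 47
(2517 - 627) + G(√(7 + U(-5)), V) = (2517 - 627) - 53 = 1890 - 53 = 1837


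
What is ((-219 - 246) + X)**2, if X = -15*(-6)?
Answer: 140625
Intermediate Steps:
X = 90
((-219 - 246) + X)**2 = ((-219 - 246) + 90)**2 = (-465 + 90)**2 = (-375)**2 = 140625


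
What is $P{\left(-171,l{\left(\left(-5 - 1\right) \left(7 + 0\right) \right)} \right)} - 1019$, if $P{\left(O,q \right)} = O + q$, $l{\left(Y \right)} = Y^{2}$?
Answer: $574$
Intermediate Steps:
$P{\left(-171,l{\left(\left(-5 - 1\right) \left(7 + 0\right) \right)} \right)} - 1019 = \left(-171 + \left(\left(-5 - 1\right) \left(7 + 0\right)\right)^{2}\right) - 1019 = \left(-171 + \left(\left(-6\right) 7\right)^{2}\right) - 1019 = \left(-171 + \left(-42\right)^{2}\right) - 1019 = \left(-171 + 1764\right) - 1019 = 1593 - 1019 = 574$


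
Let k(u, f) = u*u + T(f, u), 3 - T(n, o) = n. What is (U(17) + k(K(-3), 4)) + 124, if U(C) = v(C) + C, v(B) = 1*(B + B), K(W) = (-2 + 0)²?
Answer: 190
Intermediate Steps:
T(n, o) = 3 - n
K(W) = 4 (K(W) = (-2)² = 4)
v(B) = 2*B (v(B) = 1*(2*B) = 2*B)
k(u, f) = 3 + u² - f (k(u, f) = u*u + (3 - f) = u² + (3 - f) = 3 + u² - f)
U(C) = 3*C (U(C) = 2*C + C = 3*C)
(U(17) + k(K(-3), 4)) + 124 = (3*17 + (3 + 4² - 1*4)) + 124 = (51 + (3 + 16 - 4)) + 124 = (51 + 15) + 124 = 66 + 124 = 190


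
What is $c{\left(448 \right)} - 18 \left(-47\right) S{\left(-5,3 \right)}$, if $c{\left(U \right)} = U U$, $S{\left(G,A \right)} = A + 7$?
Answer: $209164$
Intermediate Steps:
$S{\left(G,A \right)} = 7 + A$
$c{\left(U \right)} = U^{2}$
$c{\left(448 \right)} - 18 \left(-47\right) S{\left(-5,3 \right)} = 448^{2} - 18 \left(-47\right) \left(7 + 3\right) = 200704 - \left(-846\right) 10 = 200704 - -8460 = 200704 + 8460 = 209164$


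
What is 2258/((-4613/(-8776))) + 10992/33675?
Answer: 222453836832/51780925 ≈ 4296.1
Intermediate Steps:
2258/((-4613/(-8776))) + 10992/33675 = 2258/((-4613*(-1/8776))) + 10992*(1/33675) = 2258/(4613/8776) + 3664/11225 = 2258*(8776/4613) + 3664/11225 = 19816208/4613 + 3664/11225 = 222453836832/51780925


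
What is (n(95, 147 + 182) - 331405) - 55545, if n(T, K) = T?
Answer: -386855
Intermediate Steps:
(n(95, 147 + 182) - 331405) - 55545 = (95 - 331405) - 55545 = -331310 - 55545 = -386855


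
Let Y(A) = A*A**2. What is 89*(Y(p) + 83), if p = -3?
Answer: 4984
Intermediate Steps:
Y(A) = A**3
89*(Y(p) + 83) = 89*((-3)**3 + 83) = 89*(-27 + 83) = 89*56 = 4984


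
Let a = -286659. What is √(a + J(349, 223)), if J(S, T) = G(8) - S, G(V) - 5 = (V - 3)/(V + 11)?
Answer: 2*I*√25901997/19 ≈ 535.73*I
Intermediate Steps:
G(V) = 5 + (-3 + V)/(11 + V) (G(V) = 5 + (V - 3)/(V + 11) = 5 + (-3 + V)/(11 + V))
J(S, T) = 100/19 - S (J(S, T) = 2*(26 + 3*8)/(11 + 8) - S = 2*(26 + 24)/19 - S = 2*(1/19)*50 - S = 100/19 - S)
√(a + J(349, 223)) = √(-286659 + (100/19 - 1*349)) = √(-286659 + (100/19 - 349)) = √(-286659 - 6531/19) = √(-5453052/19) = 2*I*√25901997/19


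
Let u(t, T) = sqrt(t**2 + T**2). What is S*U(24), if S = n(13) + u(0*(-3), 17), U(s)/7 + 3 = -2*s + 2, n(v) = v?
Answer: -10290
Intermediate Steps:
u(t, T) = sqrt(T**2 + t**2)
U(s) = -7 - 14*s (U(s) = -21 + 7*(-2*s + 2) = -21 + 7*(2 - 2*s) = -21 + (14 - 14*s) = -7 - 14*s)
S = 30 (S = 13 + sqrt(17**2 + (0*(-3))**2) = 13 + sqrt(289 + 0**2) = 13 + sqrt(289 + 0) = 13 + sqrt(289) = 13 + 17 = 30)
S*U(24) = 30*(-7 - 14*24) = 30*(-7 - 336) = 30*(-343) = -10290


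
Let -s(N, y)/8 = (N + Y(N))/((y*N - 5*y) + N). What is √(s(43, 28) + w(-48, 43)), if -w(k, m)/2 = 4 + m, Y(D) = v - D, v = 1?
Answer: I*√12800118/369 ≈ 9.6957*I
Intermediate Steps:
Y(D) = 1 - D
s(N, y) = -8/(N - 5*y + N*y) (s(N, y) = -8*(N + (1 - N))/((y*N - 5*y) + N) = -8/((N*y - 5*y) + N) = -8/((-5*y + N*y) + N) = -8/(N - 5*y + N*y))
w(k, m) = -8 - 2*m (w(k, m) = -2*(4 + m) = -8 - 2*m)
√(s(43, 28) + w(-48, 43)) = √(-8/(43 - 5*28 + 43*28) + (-8 - 2*43)) = √(-8/(43 - 140 + 1204) + (-8 - 86)) = √(-8/1107 - 94) = √(-104066/1107) = I*√12800118/369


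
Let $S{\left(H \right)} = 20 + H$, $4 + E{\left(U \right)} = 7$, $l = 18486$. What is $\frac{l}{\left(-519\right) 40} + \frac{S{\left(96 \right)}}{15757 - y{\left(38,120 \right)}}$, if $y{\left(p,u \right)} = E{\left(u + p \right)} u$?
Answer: $- \frac{271889}{307940} \approx -0.88293$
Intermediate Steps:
$E{\left(U \right)} = 3$ ($E{\left(U \right)} = -4 + 7 = 3$)
$y{\left(p,u \right)} = 3 u$
$\frac{l}{\left(-519\right) 40} + \frac{S{\left(96 \right)}}{15757 - y{\left(38,120 \right)}} = \frac{18486}{\left(-519\right) 40} + \frac{20 + 96}{15757 - 3 \cdot 120} = \frac{18486}{-20760} + \frac{116}{15757 - 360} = 18486 \left(- \frac{1}{20760}\right) + \frac{116}{15757 - 360} = - \frac{3081}{3460} + \frac{116}{15397} = - \frac{271889}{307940}$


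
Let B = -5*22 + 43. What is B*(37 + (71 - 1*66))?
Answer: -2814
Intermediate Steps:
B = -67 (B = -110 + 43 = -67)
B*(37 + (71 - 1*66)) = -67*(37 + (71 - 1*66)) = -67*(37 + (71 - 66)) = -67*(37 + 5) = -67*42 = -2814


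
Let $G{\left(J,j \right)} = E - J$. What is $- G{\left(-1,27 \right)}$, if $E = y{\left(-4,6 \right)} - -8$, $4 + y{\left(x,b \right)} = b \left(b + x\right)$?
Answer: $-17$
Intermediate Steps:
$y{\left(x,b \right)} = -4 + b \left(b + x\right)$
$E = 16$ ($E = \left(-4 + 6^{2} + 6 \left(-4\right)\right) - -8 = \left(-4 + 36 - 24\right) + 8 = 8 + 8 = 16$)
$G{\left(J,j \right)} = 16 - J$
$- G{\left(-1,27 \right)} = - (16 - -1) = - (16 + 1) = \left(-1\right) 17 = -17$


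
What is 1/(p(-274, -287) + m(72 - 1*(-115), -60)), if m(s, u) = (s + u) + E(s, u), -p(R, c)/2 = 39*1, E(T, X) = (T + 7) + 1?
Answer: 1/244 ≈ 0.0040984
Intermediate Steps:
E(T, X) = 8 + T (E(T, X) = (7 + T) + 1 = 8 + T)
p(R, c) = -78
m(s, u) = 8 + u + 2*s (m(s, u) = (s + u) + (8 + s) = 8 + u + 2*s)
1/(p(-274, -287) + m(72 - 1*(-115), -60)) = 1/(-78 + (8 - 60 + 2*(72 - 1*(-115)))) = 1/(-78 + (8 - 60 + 2*(72 + 115))) = 1/(-78 + (8 - 60 + 2*187)) = 1/(-78 + (8 - 60 + 374)) = 1/(-78 + 322) = 1/244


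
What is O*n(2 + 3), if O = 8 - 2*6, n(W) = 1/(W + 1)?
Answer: -⅔ ≈ -0.66667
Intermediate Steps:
n(W) = 1/(1 + W)
O = -4 (O = 8 - 12 = -4)
O*n(2 + 3) = -4/(1 + (2 + 3)) = -4/(1 + 5) = -4/6 = -4*⅙ = -⅔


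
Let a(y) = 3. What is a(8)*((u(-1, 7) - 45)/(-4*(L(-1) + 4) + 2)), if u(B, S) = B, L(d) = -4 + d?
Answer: -23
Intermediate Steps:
a(8)*((u(-1, 7) - 45)/(-4*(L(-1) + 4) + 2)) = 3*((-1 - 45)/(-4*((-4 - 1) + 4) + 2)) = 3*(-46/(-4*(-5 + 4) + 2)) = 3*(-46/(-4*(-1) + 2)) = 3*(-46/(4 + 2)) = 3*(-46/6) = 3*(-46*⅙) = 3*(-23/3) = -23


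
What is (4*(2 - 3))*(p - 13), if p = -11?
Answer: 96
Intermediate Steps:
(4*(2 - 3))*(p - 13) = (4*(2 - 3))*(-11 - 13) = (4*(-1))*(-24) = -4*(-24) = 96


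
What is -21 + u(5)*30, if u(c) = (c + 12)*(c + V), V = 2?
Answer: 3549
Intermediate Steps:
u(c) = (2 + c)*(12 + c) (u(c) = (c + 12)*(c + 2) = (12 + c)*(2 + c) = (2 + c)*(12 + c))
-21 + u(5)*30 = -21 + (24 + 5² + 14*5)*30 = -21 + (24 + 25 + 70)*30 = -21 + 119*30 = -21 + 3570 = 3549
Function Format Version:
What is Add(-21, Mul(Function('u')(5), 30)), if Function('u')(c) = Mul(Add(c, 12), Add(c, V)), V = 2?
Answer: 3549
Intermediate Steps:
Function('u')(c) = Mul(Add(2, c), Add(12, c)) (Function('u')(c) = Mul(Add(c, 12), Add(c, 2)) = Mul(Add(12, c), Add(2, c)) = Mul(Add(2, c), Add(12, c)))
Add(-21, Mul(Function('u')(5), 30)) = Add(-21, Mul(Add(24, Pow(5, 2), Mul(14, 5)), 30)) = Add(-21, Mul(Add(24, 25, 70), 30)) = Add(-21, Mul(119, 30)) = Add(-21, 3570) = 3549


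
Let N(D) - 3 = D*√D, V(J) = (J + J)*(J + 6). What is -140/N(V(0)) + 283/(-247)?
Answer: -35429/741 ≈ -47.812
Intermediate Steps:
V(J) = 2*J*(6 + J) (V(J) = (2*J)*(6 + J) = 2*J*(6 + J))
N(D) = 3 + D^(3/2) (N(D) = 3 + D*√D = 3 + D^(3/2))
-140/N(V(0)) + 283/(-247) = -140/(3 + (2*0*(6 + 0))^(3/2)) + 283/(-247) = -140/(3 + (2*0*6)^(3/2)) + 283*(-1/247) = -140/(3 + 0^(3/2)) - 283/247 = -140/(3 + 0) - 283/247 = -140/3 - 283/247 = -35429/741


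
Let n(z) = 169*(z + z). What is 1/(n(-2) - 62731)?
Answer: -1/63407 ≈ -1.5771e-5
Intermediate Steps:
n(z) = 338*z (n(z) = 169*(2*z) = 338*z)
1/(n(-2) - 62731) = 1/(338*(-2) - 62731) = 1/(-676 - 62731) = 1/(-63407) = -1/63407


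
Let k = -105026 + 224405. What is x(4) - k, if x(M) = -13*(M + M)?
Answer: -119483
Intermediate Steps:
k = 119379
x(M) = -26*M
x(4) - k = -26*4 - 1*119379 = -104 - 119379 = -119483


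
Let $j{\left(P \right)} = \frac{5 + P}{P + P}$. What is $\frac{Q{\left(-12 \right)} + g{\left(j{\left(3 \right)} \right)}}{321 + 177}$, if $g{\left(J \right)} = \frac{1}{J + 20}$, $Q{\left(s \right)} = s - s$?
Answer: $\frac{1}{10624} \approx 9.4126 \cdot 10^{-5}$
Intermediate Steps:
$Q{\left(s \right)} = 0$
$j{\left(P \right)} = \frac{5 + P}{2 P}$
$g{\left(J \right)} = \frac{1}{20 + J}$
$\frac{Q{\left(-12 \right)} + g{\left(j{\left(3 \right)} \right)}}{321 + 177} = \frac{0 + \frac{1}{20 + \frac{5 + 3}{2 \cdot 3}}}{321 + 177} = \frac{0 + \frac{1}{20 + \frac{1}{2} \cdot \frac{1}{3} \cdot 8}}{498} = \left(0 + \frac{1}{20 + \frac{4}{3}}\right) \frac{1}{498} = \left(0 + \frac{1}{\frac{64}{3}}\right) \frac{1}{498} = \left(0 + \frac{3}{64}\right) \frac{1}{498} = \frac{3}{64} \cdot \frac{1}{498} = \frac{1}{10624}$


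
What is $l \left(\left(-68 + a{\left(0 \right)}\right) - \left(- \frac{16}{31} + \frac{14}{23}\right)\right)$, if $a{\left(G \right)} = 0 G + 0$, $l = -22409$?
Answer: $\frac{1087956950}{713} \approx 1.5259 \cdot 10^{6}$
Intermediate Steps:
$a{\left(G \right)} = 0$ ($a{\left(G \right)} = 0 + 0 = 0$)
$l \left(\left(-68 + a{\left(0 \right)}\right) - \left(- \frac{16}{31} + \frac{14}{23}\right)\right) = - 22409 \left(\left(-68 + 0\right) - \left(- \frac{16}{31} + \frac{14}{23}\right)\right) = - 22409 \left(-68 - \frac{66}{713}\right) = \left(-22409\right) \left(- \frac{48550}{713}\right) = \frac{1087956950}{713}$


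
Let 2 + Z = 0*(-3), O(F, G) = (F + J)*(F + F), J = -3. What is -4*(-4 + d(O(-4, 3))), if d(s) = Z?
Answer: 24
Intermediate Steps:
O(F, G) = 2*F*(-3 + F) (O(F, G) = (F - 3)*(F + F) = (-3 + F)*(2*F) = 2*F*(-3 + F))
Z = -2 (Z = -2 + 0*(-3) = -2 + 0 = -2)
d(s) = -2
-4*(-4 + d(O(-4, 3))) = -4*(-4 - 2) = -4*(-6) = 24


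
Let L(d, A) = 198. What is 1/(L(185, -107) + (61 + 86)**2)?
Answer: 1/21807 ≈ 4.5857e-5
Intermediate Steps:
1/(L(185, -107) + (61 + 86)**2) = 1/(198 + (61 + 86)**2) = 1/(198 + 147**2) = 1/(198 + 21609) = 1/21807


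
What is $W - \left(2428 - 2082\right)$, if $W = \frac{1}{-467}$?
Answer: $- \frac{161583}{467} \approx -346.0$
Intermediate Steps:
$W = - \frac{1}{467} \approx -0.0021413$
$W - \left(2428 - 2082\right) = - \frac{1}{467} - \left(2428 - 2082\right) = - \frac{1}{467} - 346 = - \frac{161583}{467}$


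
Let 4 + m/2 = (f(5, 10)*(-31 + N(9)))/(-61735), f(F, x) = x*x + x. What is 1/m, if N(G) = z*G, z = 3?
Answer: -12347/98600 ≈ -0.12522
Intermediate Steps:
N(G) = 3*G
f(F, x) = x + x² (f(F, x) = x² + x = x + x²)
m = -98600/12347 (m = -8 + 2*(((10*(1 + 10))*(-31 + 3*9))/(-61735)) = -8 + 2*(((10*11)*(-31 + 27))*(-1/61735)) = -8 + 2*((110*(-4))*(-1/61735)) = -8 + 2*(-440*(-1/61735)) = -8 + 2*(88/12347) = -8 + 176/12347 = -98600/12347 ≈ -7.9857)
1/m = 1/(-98600/12347) = -12347/98600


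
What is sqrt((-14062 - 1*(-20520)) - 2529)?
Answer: sqrt(3929) ≈ 62.682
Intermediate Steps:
sqrt((-14062 - 1*(-20520)) - 2529) = sqrt((-14062 + 20520) - 2529) = sqrt(6458 - 2529) = sqrt(3929)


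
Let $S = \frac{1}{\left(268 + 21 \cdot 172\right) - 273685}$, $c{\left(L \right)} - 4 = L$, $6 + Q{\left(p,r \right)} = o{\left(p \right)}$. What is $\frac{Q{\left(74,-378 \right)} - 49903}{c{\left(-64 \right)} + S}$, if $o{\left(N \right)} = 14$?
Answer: $\frac{791877675}{952253} \approx 831.58$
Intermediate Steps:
$Q{\left(p,r \right)} = 8$ ($Q{\left(p,r \right)} = -6 + 14 = 8$)
$c{\left(L \right)} = 4 + L$
$S = - \frac{1}{269805}$ ($S = \frac{1}{\left(268 + 3612\right) - 273685} = \frac{1}{3880 - 273685} = \frac{1}{-269805} = - \frac{1}{269805} \approx -3.7064 \cdot 10^{-6}$)
$\frac{Q{\left(74,-378 \right)} - 49903}{c{\left(-64 \right)} + S} = \frac{8 - 49903}{\left(4 - 64\right) - \frac{1}{269805}} = \frac{8 - 49903}{-60 - \frac{1}{269805}} = \frac{8 - 49903}{- \frac{16188301}{269805}} = \left(-49895\right) \left(- \frac{269805}{16188301}\right) = \frac{791877675}{952253}$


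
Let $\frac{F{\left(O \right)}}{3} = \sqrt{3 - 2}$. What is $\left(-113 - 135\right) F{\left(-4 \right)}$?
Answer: $-744$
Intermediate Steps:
$F{\left(O \right)} = 3$ ($F{\left(O \right)} = 3 \sqrt{3 - 2} = 3 \sqrt{1} = 3 \cdot 1 = 3$)
$\left(-113 - 135\right) F{\left(-4 \right)} = \left(-113 - 135\right) 3 = \left(-248\right) 3 = -744$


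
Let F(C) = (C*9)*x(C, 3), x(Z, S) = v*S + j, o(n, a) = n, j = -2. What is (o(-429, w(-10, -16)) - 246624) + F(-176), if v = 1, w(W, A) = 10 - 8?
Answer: -248637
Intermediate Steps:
w(W, A) = 2
x(Z, S) = -2 + S (x(Z, S) = 1*S - 2 = S - 2 = -2 + S)
F(C) = 9*C (F(C) = (C*9)*(-2 + 3) = (9*C)*1 = 9*C)
(o(-429, w(-10, -16)) - 246624) + F(-176) = (-429 - 246624) + 9*(-176) = -247053 - 1584 = -248637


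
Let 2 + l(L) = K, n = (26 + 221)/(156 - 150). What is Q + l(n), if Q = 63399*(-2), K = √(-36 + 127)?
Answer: -126800 + √91 ≈ -1.2679e+5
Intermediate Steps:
K = √91 ≈ 9.5394
n = 247/6 ≈ 41.167
Q = -126798
l(L) = -2 + √91
Q + l(n) = -126798 + (-2 + √91) = -126800 + √91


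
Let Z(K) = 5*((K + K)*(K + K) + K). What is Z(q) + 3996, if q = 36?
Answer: 30096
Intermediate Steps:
Z(K) = 5*K + 20*K**2 (Z(K) = 5*((2*K)*(2*K) + K) = 5*(4*K**2 + K) = 5*(K + 4*K**2) = 5*K + 20*K**2)
Z(q) + 3996 = 5*36*(1 + 4*36) + 3996 = 5*36*(1 + 144) + 3996 = 5*36*145 + 3996 = 26100 + 3996 = 30096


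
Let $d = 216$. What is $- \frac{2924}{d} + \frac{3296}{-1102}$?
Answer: $- \frac{491773}{29754} \approx -16.528$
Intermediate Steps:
$- \frac{2924}{d} + \frac{3296}{-1102} = - \frac{2924}{216} + \frac{3296}{-1102} = \left(-2924\right) \frac{1}{216} + 3296 \left(- \frac{1}{1102}\right) = - \frac{731}{54} - \frac{1648}{551} = - \frac{491773}{29754}$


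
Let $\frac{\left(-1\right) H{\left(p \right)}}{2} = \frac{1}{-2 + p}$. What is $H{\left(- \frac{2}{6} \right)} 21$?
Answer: $18$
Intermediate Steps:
$H{\left(p \right)} = - \frac{2}{-2 + p}$
$H{\left(- \frac{2}{6} \right)} 21 = - \frac{2}{-2 - \frac{2}{6}} \cdot 21 = - \frac{2}{-2 - \frac{1}{3}} \cdot 21 = - \frac{2}{- \frac{7}{3}} \cdot 21 = \left(-2\right) \left(- \frac{3}{7}\right) 21 = \frac{6}{7} \cdot 21 = 18$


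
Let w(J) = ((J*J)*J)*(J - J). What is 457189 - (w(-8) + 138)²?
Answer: 438145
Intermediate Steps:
w(J) = 0 (w(J) = (J²*J)*0 = J³*0 = 0)
457189 - (w(-8) + 138)² = 457189 - (0 + 138)² = 457189 - 1*138² = 457189 - 1*19044 = 457189 - 19044 = 438145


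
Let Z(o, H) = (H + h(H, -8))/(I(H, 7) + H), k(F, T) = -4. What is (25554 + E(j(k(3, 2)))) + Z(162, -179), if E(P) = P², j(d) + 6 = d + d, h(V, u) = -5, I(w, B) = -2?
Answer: 4660934/181 ≈ 25751.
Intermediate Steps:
j(d) = -6 + 2*d (j(d) = -6 + (d + d) = -6 + 2*d)
Z(o, H) = (-5 + H)/(-2 + H) (Z(o, H) = (H - 5)/(-2 + H) = (-5 + H)/(-2 + H))
(25554 + E(j(k(3, 2)))) + Z(162, -179) = (25554 + (-6 + 2*(-4))²) + (-5 - 179)/(-2 - 179) = (25554 + (-6 - 8)²) - 184/(-181) = (25554 + (-14)²) - 1/181*(-184) = (25554 + 196) + 184/181 = 25750 + 184/181 = 4660934/181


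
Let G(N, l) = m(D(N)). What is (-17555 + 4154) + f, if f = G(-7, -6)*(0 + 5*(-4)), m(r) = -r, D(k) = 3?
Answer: -13341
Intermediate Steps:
G(N, l) = -3 (G(N, l) = -1*3 = -3)
f = 60 (f = -3*(0 + 5*(-4)) = -3*(0 - 20) = -3*(-20) = 60)
(-17555 + 4154) + f = (-17555 + 4154) + 60 = -13401 + 60 = -13341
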